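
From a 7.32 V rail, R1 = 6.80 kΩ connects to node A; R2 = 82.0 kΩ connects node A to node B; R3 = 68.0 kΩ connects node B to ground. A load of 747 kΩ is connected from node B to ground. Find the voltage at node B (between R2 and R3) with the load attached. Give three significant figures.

At node B, R3 is in parallel with the load: R3‖R_L = 62.33 kΩ.
Below node A the resistance is R2 + (R3‖R_L) = 144.3 kΩ, so V_A = 7.32 × 144.3/151.1 = 6.991 V.
Then V_B = V_A × (R3‖R_L)/(R2 + R3‖R_L) = 6.991 × 62.33/144.3 = 3.02 V.

V ≈ 3.02 V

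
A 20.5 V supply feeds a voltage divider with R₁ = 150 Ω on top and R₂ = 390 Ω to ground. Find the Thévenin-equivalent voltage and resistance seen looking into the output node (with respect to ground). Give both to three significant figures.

V_th = 14.8 V, R_th = 108 Ω

V_th is the open-circuit tap voltage: 20.5 × 390/(150 + 390) = 14.8 V.
With the supply zeroed, R₁ and R₂ appear in parallel from the tap: R_th = R₁‖R₂ = (150 × 390)/540.0 = 108 Ω.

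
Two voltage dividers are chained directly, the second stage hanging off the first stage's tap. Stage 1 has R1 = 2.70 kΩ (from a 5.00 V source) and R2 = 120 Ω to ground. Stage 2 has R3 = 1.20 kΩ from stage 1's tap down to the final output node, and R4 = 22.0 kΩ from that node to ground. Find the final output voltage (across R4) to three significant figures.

V_out ≈ 0.201 V

Stage 2 presents R3+R4 = 23200 Ω as a load on stage 1's tap.
Stage 1's lower leg becomes R2‖(R3+R4) = 119.4 Ω, so V_mid = 5.00 × 119.4/2819 = 0.2117 V.
Stage 2 is itself unloaded: V_out = V_mid × R4/(R3+R4) = 0.2117 × 22000/23200 = 0.201 V.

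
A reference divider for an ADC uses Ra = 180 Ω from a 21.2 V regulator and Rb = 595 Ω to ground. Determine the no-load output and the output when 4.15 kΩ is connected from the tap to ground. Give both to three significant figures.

Open-circuit: V = 21.2 × 595/(180 + 595) = 16.3 V.
With the load, Rb becomes Rb‖R_L = 520.4 Ω, so V = 21.2 × 520.4/700.4 = 15.8 V.

Unloaded: 16.3 V; loaded: 15.8 V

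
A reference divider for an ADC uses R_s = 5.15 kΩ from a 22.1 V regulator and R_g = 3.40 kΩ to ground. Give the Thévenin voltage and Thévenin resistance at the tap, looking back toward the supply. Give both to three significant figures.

V_th = 8.79 V, R_th = 2.05 kΩ

V_th is the open-circuit tap voltage: 22.1 × 3.40/(5.15 + 3.40) = 8.79 V.
With the supply zeroed, R_s and R_g appear in parallel from the tap: R_th = R_s‖R_g = (5.15 × 3.40)/8.550 = 2.05 kΩ.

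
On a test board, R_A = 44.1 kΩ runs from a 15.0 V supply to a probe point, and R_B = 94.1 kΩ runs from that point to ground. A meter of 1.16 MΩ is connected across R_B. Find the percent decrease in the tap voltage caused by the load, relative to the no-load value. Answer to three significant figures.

2.52 %

The divider's output (Thévenin) resistance is R_A‖R_B = 30.03 kΩ.
Fractional drop under load = R_th/(R_th + R_L) = 30.03 / (30.03 + 1160) = 0.02523.
So the output falls by 2.52 %.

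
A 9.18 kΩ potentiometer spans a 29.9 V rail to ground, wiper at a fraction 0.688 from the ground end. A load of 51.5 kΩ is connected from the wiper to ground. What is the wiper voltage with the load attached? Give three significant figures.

The wiper splits the pot into (1−α)R = 2.864 kΩ above and αR = 6.316 kΩ below.
Lower section ‖ load = 5.626 kΩ.
V_wiper = 29.9 × 5.626/(2.864 + 5.626) = 19.8 V.

V ≈ 19.8 V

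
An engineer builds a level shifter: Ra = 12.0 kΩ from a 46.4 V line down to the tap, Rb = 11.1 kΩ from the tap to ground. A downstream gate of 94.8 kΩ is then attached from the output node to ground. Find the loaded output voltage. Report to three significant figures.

The load sits in parallel with Rb: Rb‖R_L = (11.1 × 94.8) / (11.1 + 94.8) = 9.937 kΩ.
V_out = 46.4 × 9.937 / (12.0 + 9.937) = 46.4 × 9.937/21.94 = 21.0 V.
(Unloaded it would have been 22.3 V.)

V_out ≈ 21.0 V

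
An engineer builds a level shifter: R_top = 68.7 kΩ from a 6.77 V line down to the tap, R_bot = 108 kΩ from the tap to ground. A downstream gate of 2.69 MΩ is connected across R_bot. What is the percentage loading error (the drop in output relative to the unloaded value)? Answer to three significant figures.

1.54 %

The divider's output (Thévenin) resistance is R_top‖R_bot = 41.99 kΩ.
Fractional drop under load = R_th/(R_th + R_L) = 41.99 / (41.99 + 2690) = 0.01537.
So the output falls by 1.54 %.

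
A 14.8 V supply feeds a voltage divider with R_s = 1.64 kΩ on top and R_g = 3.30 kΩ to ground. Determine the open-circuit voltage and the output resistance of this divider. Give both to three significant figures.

V_th is the open-circuit tap voltage: 14.8 × 3.30/(1.64 + 3.30) = 9.89 V.
With the supply zeroed, R_s and R_g appear in parallel from the tap: R_th = R_s‖R_g = (1.64 × 3.30)/4.940 = 1.10 kΩ.

V_th = 9.89 V, R_th = 1.10 kΩ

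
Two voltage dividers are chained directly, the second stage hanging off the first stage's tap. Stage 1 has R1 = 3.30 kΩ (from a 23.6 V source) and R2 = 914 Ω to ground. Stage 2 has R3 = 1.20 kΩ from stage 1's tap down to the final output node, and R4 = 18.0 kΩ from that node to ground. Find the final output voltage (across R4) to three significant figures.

Stage 2 presents R3+R4 = 19200 Ω as a load on stage 1's tap.
Stage 1's lower leg becomes R2‖(R3+R4) = 872.5 Ω, so V_mid = 23.6 × 872.5/4172 = 4.935 V.
Stage 2 is itself unloaded: V_out = V_mid × R4/(R3+R4) = 4.935 × 18000/19200 = 4.63 V.

V_out ≈ 4.63 V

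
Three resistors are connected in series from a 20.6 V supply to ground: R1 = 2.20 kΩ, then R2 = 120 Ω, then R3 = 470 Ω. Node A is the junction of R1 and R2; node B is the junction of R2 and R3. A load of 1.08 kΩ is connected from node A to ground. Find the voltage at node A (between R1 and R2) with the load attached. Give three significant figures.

Below node A the series string R2+R3 = 590.0 Ω sits in parallel with the 1080 Ω load: 381.6 Ω.
V_A = 20.6 × 381.6/(2200 + 381.6) = 3.04 V.

V ≈ 3.04 V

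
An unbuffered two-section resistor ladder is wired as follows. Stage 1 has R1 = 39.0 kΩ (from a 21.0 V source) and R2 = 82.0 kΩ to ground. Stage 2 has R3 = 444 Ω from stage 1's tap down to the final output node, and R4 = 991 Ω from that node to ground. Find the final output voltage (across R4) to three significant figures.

Stage 2 presents R3+R4 = 1435 Ω as a load on stage 1's tap.
Stage 1's lower leg becomes R2‖(R3+R4) = 1410 Ω, so V_mid = 21.0 × 1410/40410 = 0.7329 V.
Stage 2 is itself unloaded: V_out = V_mid × R4/(R3+R4) = 0.7329 × 991/1435 = 0.506 V.

V_out ≈ 0.506 V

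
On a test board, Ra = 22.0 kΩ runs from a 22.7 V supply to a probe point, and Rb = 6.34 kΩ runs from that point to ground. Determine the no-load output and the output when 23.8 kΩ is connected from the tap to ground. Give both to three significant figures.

Open-circuit: V = 22.7 × 6.34/(22.0 + 6.34) = 5.08 V.
With the load, Rb becomes Rb‖R_L = 5.006 kΩ, so V = 22.7 × 5.006/27.01 = 4.21 V.

Unloaded: 5.08 V; loaded: 4.21 V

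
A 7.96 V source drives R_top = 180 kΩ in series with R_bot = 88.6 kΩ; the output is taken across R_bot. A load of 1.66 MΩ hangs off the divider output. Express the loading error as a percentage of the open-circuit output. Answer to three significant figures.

The divider's output (Thévenin) resistance is R_top‖R_bot = 59.37 kΩ.
Fractional drop under load = R_th/(R_th + R_L) = 59.37 / (59.37 + 1660) = 0.03453.
So the output falls by 3.45 %.

3.45 %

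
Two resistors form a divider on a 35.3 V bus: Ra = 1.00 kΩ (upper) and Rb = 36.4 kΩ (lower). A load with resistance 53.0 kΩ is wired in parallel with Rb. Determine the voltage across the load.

The load sits in parallel with Rb: Rb‖R_L = (36.4 × 53.0) / (36.4 + 53.0) = 21.58 kΩ.
V_out = 35.3 × 21.58 / (1.00 + 21.58) = 35.3 × 21.58/22.58 = 33.7 V.

V_out ≈ 33.7 V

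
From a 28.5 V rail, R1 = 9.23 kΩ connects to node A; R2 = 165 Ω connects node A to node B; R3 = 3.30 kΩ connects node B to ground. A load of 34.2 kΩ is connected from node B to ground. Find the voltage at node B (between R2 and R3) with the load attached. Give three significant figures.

At node B, R3 is in parallel with the load: R3‖R_L = 3010 Ω.
Below node A the resistance is R2 + (R3‖R_L) = 3175 Ω, so V_A = 28.5 × 3175/12400 = 7.294 V.
Then V_B = V_A × (R3‖R_L)/(R2 + R3‖R_L) = 7.294 × 3010/3175 = 6.91 V.

V ≈ 6.91 V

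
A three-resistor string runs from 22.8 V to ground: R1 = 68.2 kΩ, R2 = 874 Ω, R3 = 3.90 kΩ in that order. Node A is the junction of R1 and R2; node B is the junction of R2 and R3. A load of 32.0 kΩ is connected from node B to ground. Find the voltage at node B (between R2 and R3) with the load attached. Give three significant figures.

V ≈ 1.09 V

At node B, R3 is in parallel with the load: R3‖R_L = 3476 Ω.
Below node A the resistance is R2 + (R3‖R_L) = 4350 Ω, so V_A = 22.8 × 4350/72550 = 1.367 V.
Then V_B = V_A × (R3‖R_L)/(R2 + R3‖R_L) = 1.367 × 3476/4350 = 1.09 V.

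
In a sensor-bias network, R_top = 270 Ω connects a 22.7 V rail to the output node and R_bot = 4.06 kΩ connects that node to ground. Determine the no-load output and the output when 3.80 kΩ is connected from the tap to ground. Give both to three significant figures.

Open-circuit: V = 22.7 × 4060/(270 + 4060) = 21.3 V.
With the load, R_bot becomes R_bot‖R_L = 1963 Ω, so V = 22.7 × 1963/2233 = 20.0 V.

Unloaded: 21.3 V; loaded: 20.0 V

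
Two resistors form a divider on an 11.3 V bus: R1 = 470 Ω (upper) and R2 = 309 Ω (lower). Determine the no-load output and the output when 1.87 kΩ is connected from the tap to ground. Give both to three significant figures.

Open-circuit: V = 11.3 × 309/(470 + 309) = 4.48 V.
With the load, R2 becomes R2‖R_L = 265.2 Ω, so V = 11.3 × 265.2/735.2 = 4.08 V.

Unloaded: 4.48 V; loaded: 4.08 V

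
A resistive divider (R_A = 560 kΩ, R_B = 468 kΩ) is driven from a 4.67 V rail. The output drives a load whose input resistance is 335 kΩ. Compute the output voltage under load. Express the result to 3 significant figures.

V_out ≈ 1.21 V

The load sits in parallel with R_B: R_B‖R_L = (468 × 335) / (468 + 335) = 195.2 kΩ.
V_out = 4.67 × 195.2 / (560 + 195.2) = 4.67 × 195.2/755.2 = 1.21 V.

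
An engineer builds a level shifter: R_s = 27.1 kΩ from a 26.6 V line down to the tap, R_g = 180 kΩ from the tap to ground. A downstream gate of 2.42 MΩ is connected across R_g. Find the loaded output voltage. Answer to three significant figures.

V_out ≈ 22.9 V

The load sits in parallel with R_g: R_g‖R_L = (180 × 2420) / (180 + 2420) = 167.5 kΩ.
V_out = 26.6 × 167.5 / (27.1 + 167.5) = 26.6 × 167.5/194.6 = 22.9 V.
(Unloaded it would have been 23.1 V.)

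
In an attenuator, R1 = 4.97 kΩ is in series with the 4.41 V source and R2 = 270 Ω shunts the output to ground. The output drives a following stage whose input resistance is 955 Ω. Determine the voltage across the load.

The load sits in parallel with R2: R2‖R_L = (270 × 955) / (270 + 955) = 210.5 Ω.
V_out = 4.41 × 210.5 / (4970 + 210.5) = 4.41 × 210.5/5180 = 0.179 V.

V_out ≈ 0.179 V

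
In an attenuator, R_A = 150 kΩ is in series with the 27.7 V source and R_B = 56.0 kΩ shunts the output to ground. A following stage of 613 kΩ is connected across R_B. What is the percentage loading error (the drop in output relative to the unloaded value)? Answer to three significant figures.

The divider's output (Thévenin) resistance is R_A‖R_B = 40.78 kΩ.
Fractional drop under load = R_th/(R_th + R_L) = 40.78 / (40.78 + 613) = 0.06237.
So the output falls by 6.24 %.

6.24 %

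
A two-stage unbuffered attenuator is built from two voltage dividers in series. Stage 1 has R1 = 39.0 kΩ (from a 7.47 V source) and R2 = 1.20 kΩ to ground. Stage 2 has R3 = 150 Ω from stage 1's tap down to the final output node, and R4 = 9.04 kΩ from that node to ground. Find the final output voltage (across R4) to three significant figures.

V_out ≈ 0.195 V

Stage 2 presents R3+R4 = 9190 Ω as a load on stage 1's tap.
Stage 1's lower leg becomes R2‖(R3+R4) = 1061 Ω, so V_mid = 7.47 × 1061/40060 = 0.1979 V.
Stage 2 is itself unloaded: V_out = V_mid × R4/(R3+R4) = 0.1979 × 9040/9190 = 0.195 V.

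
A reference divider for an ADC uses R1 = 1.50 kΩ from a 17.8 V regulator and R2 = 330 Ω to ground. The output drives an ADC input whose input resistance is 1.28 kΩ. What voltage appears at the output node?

The load sits in parallel with R2: R2‖R_L = (330 × 1280) / (330 + 1280) = 262.4 Ω.
V_out = 17.8 × 262.4 / (1500 + 262.4) = 17.8 × 262.4/1762 = 2.65 V.

V_out ≈ 2.65 V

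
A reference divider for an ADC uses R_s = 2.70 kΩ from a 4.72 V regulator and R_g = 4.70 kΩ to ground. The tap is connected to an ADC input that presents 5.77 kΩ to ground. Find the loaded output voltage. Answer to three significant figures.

The load sits in parallel with R_g: R_g‖R_L = (4.70 × 5.77) / (4.70 + 5.77) = 2.590 kΩ.
V_out = 4.72 × 2.590 / (2.70 + 2.590) = 4.72 × 2.590/5.290 = 2.31 V.
(Unloaded it would have been 3.00 V.)

V_out ≈ 2.31 V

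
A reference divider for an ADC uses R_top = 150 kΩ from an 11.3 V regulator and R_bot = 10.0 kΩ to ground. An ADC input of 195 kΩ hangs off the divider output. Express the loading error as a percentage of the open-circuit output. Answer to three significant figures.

The divider's output (Thévenin) resistance is R_top‖R_bot = 9.375 kΩ.
Fractional drop under load = R_th/(R_th + R_L) = 9.375 / (9.375 + 195) = 0.04587.
So the output falls by 4.59 %.

4.59 %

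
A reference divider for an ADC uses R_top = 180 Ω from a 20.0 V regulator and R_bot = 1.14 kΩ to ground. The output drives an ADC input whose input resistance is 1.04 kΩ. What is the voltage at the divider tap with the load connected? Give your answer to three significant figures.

The load sits in parallel with R_bot: R_bot‖R_L = (1140 × 1040) / (1140 + 1040) = 543.9 Ω.
V_out = 20.0 × 543.9 / (180 + 543.9) = 20.0 × 543.9/723.9 = 15.0 V.

V_out ≈ 15.0 V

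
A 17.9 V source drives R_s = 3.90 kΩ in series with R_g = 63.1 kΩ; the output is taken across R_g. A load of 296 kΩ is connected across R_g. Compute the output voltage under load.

V_out ≈ 16.7 V

The load sits in parallel with R_g: R_g‖R_L = (63.1 × 296) / (63.1 + 296) = 52.01 kΩ.
V_out = 17.9 × 52.01 / (3.90 + 52.01) = 17.9 × 52.01/55.91 = 16.7 V.
(Unloaded it would have been 16.9 V.)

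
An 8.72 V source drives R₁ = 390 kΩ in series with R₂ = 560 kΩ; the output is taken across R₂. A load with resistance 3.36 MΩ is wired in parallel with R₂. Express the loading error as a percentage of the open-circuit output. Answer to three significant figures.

6.40 %

The divider's output (Thévenin) resistance is R₁‖R₂ = 229.9 kΩ.
Fractional drop under load = R_th/(R_th + R_L) = 229.9 / (229.9 + 3360) = 0.06404.
So the output falls by 6.40 %.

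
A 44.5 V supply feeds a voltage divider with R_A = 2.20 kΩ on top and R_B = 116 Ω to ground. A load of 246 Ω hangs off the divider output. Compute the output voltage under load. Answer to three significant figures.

The load sits in parallel with R_B: R_B‖R_L = (116 × 246) / (116 + 246) = 78.83 Ω.
V_out = 44.5 × 78.83 / (2200 + 78.83) = 44.5 × 78.83/2279 = 1.54 V.

V_out ≈ 1.54 V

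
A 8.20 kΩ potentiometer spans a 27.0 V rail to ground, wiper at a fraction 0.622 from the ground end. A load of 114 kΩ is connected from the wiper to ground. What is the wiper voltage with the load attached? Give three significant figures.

V ≈ 16.5 V

The wiper splits the pot into (1−α)R = 3.100 kΩ above and αR = 5.100 kΩ below.
Lower section ‖ load = 4.882 kΩ.
V_wiper = 27.0 × 4.882/(3.100 + 4.882) = 16.5 V.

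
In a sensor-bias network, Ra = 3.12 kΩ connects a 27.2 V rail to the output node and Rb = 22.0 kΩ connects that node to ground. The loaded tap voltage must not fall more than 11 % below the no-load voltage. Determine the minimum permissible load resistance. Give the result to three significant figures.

Output resistance R_th = Ra‖Rb = (3.12 × 22.0)/25.12 = 2.732 kΩ.
The fractional drop is R_th/(R_th + R_L); requiring this ≤ 0.110 gives R_L ≥ R_th(1/0.110 − 1) = 2.732 × 8.091 = 22.1 kΩ.

R_L(min) ≈ 22.1 kΩ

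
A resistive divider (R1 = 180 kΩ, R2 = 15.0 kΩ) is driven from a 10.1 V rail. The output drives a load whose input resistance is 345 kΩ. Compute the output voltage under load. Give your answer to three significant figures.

V_out ≈ 0.747 V

The load sits in parallel with R2: R2‖R_L = (15.0 × 345) / (15.0 + 345) = 14.38 kΩ.
V_out = 10.1 × 14.38 / (180 + 14.38) = 10.1 × 14.38/194.4 = 0.747 V.
(Unloaded it would have been 0.777 V.)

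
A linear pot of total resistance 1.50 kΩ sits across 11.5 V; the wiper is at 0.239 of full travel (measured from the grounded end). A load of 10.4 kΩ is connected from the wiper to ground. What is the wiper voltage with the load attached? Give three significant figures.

The wiper splits the pot into (1−α)R = 1142 Ω above and αR = 358.5 Ω below.
Lower section ‖ load = 346.6 Ω.
V_wiper = 11.5 × 346.6/(1142 + 346.6) = 2.68 V.

V ≈ 2.68 V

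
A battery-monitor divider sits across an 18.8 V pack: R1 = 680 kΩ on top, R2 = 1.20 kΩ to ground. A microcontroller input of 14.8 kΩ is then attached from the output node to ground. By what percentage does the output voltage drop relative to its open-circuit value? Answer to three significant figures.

The divider's output (Thévenin) resistance is R1‖R2 = 1.198 kΩ.
Fractional drop under load = R_th/(R_th + R_L) = 1.198 / (1.198 + 14.8) = 0.07488.
So the output falls by 7.49 %.

7.49 %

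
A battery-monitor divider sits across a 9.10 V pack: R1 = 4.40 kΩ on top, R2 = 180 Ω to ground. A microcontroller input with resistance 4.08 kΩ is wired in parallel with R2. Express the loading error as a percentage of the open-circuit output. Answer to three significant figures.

4.07 %

The divider's output (Thévenin) resistance is R1‖R2 = 172.9 Ω.
Fractional drop under load = R_th/(R_th + R_L) = 172.9 / (172.9 + 4080) = 0.04066.
So the output falls by 4.07 %.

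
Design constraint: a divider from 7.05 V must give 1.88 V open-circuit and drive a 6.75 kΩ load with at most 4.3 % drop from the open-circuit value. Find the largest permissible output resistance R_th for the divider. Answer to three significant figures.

R_th ≤ 303 Ω

Loading drop = R_th/(R_th + R_L) ≤ 0.0430, so R_th ≤ R_L · ε/(1−ε) = 6.75 kΩ × 0.0430/0.9570 = 303 Ω.
(Any R1, R2 with R2/(R1+R2) = 0.267 and R1‖R2 ≤ 303 Ω will meet the spec.)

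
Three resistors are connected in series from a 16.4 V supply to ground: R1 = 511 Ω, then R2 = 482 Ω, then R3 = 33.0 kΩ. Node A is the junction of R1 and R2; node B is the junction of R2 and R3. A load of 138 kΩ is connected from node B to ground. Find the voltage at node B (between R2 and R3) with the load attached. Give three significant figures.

At node B, R3 is in parallel with the load: R3‖R_L = 26630 Ω.
Below node A the resistance is R2 + (R3‖R_L) = 27110 Ω, so V_A = 16.4 × 27110/27620 = 16.10 V.
Then V_B = V_A × (R3‖R_L)/(R2 + R3‖R_L) = 16.10 × 26630/27110 = 15.8 V.

V ≈ 15.8 V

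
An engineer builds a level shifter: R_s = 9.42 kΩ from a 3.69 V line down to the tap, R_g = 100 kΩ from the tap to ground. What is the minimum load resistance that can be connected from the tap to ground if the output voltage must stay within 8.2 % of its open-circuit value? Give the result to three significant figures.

R_L(min) ≈ 96.4 kΩ

Output resistance R_th = R_s‖R_g = (9.42 × 100)/109.4 = 8.609 kΩ.
The fractional drop is R_th/(R_th + R_L); requiring this ≤ 0.0820 gives R_L ≥ R_th(1/0.0820 − 1) = 8.609 × 11.20 = 96.4 kΩ.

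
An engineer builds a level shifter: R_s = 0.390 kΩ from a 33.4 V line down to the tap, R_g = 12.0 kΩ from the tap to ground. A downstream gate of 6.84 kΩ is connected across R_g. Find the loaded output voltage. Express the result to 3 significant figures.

The load sits in parallel with R_g: R_g‖R_L = (12000 × 6840) / (12000 + 6840) = 4357 Ω.
V_out = 33.4 × 4357 / (390 + 4357) = 33.4 × 4357/4747 = 30.7 V.

V_out ≈ 30.7 V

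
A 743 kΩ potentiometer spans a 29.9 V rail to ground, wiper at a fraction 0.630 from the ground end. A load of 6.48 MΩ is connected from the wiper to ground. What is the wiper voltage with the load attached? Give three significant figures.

The wiper splits the pot into (1−α)R = 274.9 kΩ above and αR = 468.1 kΩ below.
Lower section ‖ load = 436.6 kΩ.
V_wiper = 29.9 × 436.6/(274.9 + 436.6) = 18.3 V.

V ≈ 18.3 V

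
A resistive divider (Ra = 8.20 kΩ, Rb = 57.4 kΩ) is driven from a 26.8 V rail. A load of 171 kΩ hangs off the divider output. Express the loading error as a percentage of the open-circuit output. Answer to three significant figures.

4.03 %

The divider's output (Thévenin) resistance is Ra‖Rb = 7.175 kΩ.
Fractional drop under load = R_th/(R_th + R_L) = 7.175 / (7.175 + 171) = 0.04027.
So the output falls by 4.03 %.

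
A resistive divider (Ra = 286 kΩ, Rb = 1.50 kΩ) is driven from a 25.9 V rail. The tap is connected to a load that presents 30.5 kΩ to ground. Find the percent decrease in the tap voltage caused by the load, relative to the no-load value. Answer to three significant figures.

4.66 %

The divider's output (Thévenin) resistance is Ra‖Rb = 1.492 kΩ.
Fractional drop under load = R_th/(R_th + R_L) = 1.492 / (1.492 + 30.5) = 0.04664.
So the output falls by 4.66 %.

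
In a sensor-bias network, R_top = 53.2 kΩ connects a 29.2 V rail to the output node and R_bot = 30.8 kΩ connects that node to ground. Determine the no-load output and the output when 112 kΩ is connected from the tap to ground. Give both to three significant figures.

Open-circuit: V = 29.2 × 30.8/(53.2 + 30.8) = 10.7 V.
With the load, R_bot becomes R_bot‖R_L = 24.16 kΩ, so V = 29.2 × 24.16/77.36 = 9.12 V.

Unloaded: 10.7 V; loaded: 9.12 V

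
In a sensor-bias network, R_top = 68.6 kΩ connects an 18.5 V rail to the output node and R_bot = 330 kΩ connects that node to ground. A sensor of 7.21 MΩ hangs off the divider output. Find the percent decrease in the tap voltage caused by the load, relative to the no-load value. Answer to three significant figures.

0.782 %

The divider's output (Thévenin) resistance is R_top‖R_bot = 56.79 kΩ.
Fractional drop under load = R_th/(R_th + R_L) = 56.79 / (56.79 + 7210) = 0.007816.
So the output falls by 0.782 %.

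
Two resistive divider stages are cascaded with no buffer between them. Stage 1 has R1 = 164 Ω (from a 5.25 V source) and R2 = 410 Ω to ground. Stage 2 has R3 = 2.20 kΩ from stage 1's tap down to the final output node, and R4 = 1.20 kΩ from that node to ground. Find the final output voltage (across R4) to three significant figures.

V_out ≈ 1.28 V

Stage 2 presents R3+R4 = 3400 Ω as a load on stage 1's tap.
Stage 1's lower leg becomes R2‖(R3+R4) = 365.9 Ω, so V_mid = 5.25 × 365.9/529.9 = 3.625 V.
Stage 2 is itself unloaded: V_out = V_mid × R4/(R3+R4) = 3.625 × 1200/3400 = 1.28 V.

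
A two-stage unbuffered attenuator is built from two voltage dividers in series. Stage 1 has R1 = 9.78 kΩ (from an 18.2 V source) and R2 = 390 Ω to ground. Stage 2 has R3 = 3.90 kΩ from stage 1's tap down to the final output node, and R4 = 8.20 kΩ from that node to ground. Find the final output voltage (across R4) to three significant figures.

V_out ≈ 0.459 V

Stage 2 presents R3+R4 = 12100 Ω as a load on stage 1's tap.
Stage 1's lower leg becomes R2‖(R3+R4) = 377.8 Ω, so V_mid = 18.2 × 377.8/10160 = 0.6770 V.
Stage 2 is itself unloaded: V_out = V_mid × R4/(R3+R4) = 0.6770 × 8200/12100 = 0.459 V.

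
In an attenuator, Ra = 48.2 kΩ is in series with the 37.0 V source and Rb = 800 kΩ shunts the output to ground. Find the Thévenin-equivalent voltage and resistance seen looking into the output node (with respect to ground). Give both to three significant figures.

V_th = 34.9 V, R_th = 45.5 kΩ

V_th is the open-circuit tap voltage: 37.0 × 800/(48.2 + 800) = 34.9 V.
With the supply zeroed, Ra and Rb appear in parallel from the tap: R_th = Ra‖Rb = (48.2 × 800)/848.2 = 45.5 kΩ.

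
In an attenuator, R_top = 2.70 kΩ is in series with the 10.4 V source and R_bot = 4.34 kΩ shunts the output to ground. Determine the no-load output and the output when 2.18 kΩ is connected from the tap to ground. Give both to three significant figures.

Open-circuit: V = 10.4 × 4.34/(2.70 + 4.34) = 6.41 V.
With the load, R_bot becomes R_bot‖R_L = 1.451 kΩ, so V = 10.4 × 1.451/4.151 = 3.64 V.

Unloaded: 6.41 V; loaded: 3.64 V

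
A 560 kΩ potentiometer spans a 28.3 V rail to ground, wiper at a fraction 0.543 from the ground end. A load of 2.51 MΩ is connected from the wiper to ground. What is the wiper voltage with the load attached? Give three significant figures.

V ≈ 14.6 V

The wiper splits the pot into (1−α)R = 255.9 kΩ above and αR = 304.1 kΩ below.
Lower section ‖ load = 271.2 kΩ.
V_wiper = 28.3 × 271.2/(255.9 + 271.2) = 14.6 V.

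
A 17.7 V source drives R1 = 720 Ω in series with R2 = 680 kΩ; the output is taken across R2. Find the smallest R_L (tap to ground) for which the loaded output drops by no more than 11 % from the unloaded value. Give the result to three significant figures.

Output resistance R_th = R1‖R2 = (720 × 680000)/680700 = 719.2 Ω.
The fractional drop is R_th/(R_th + R_L); requiring this ≤ 0.110 gives R_L ≥ R_th(1/0.110 − 1) = 719.2 × 8.091 = 5.82 kΩ.

R_L(min) ≈ 5.82 kΩ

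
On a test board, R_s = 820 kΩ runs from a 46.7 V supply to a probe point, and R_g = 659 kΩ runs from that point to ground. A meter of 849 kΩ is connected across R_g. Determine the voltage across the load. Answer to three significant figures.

V_out ≈ 14.5 V

The load sits in parallel with R_g: R_g‖R_L = (659 × 849) / (659 + 849) = 371.0 kΩ.
V_out = 46.7 × 371.0 / (820 + 371.0) = 46.7 × 371.0/1191 = 14.5 V.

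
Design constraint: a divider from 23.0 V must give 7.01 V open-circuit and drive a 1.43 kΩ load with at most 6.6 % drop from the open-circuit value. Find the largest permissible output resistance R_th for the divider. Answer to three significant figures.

Loading drop = R_th/(R_th + R_L) ≤ 0.0660, so R_th ≤ R_L · ε/(1−ε) = 1.43 kΩ × 0.0660/0.9340 = 101 Ω.
(Any R1, R2 with R2/(R1+R2) = 0.305 and R1‖R2 ≤ 101 Ω will meet the spec.)

R_th ≤ 101 Ω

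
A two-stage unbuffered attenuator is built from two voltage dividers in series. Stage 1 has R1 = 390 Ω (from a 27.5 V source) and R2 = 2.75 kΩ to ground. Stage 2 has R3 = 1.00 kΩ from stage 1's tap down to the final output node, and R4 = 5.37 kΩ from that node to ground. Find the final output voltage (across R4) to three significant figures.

V_out ≈ 19.3 V

Stage 2 presents R3+R4 = 6370 Ω as a load on stage 1's tap.
Stage 1's lower leg becomes R2‖(R3+R4) = 1921 Ω, so V_mid = 27.5 × 1921/2311 = 22.86 V.
Stage 2 is itself unloaded: V_out = V_mid × R4/(R3+R4) = 22.86 × 5370/6370 = 19.3 V.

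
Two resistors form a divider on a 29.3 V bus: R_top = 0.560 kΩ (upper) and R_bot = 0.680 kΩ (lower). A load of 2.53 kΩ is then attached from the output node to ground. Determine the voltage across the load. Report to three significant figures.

V_out ≈ 14.3 V

The load sits in parallel with R_bot: R_bot‖R_L = (680 × 2530) / (680 + 2530) = 536.0 Ω.
V_out = 29.3 × 536.0 / (560 + 536.0) = 29.3 × 536.0/1096 = 14.3 V.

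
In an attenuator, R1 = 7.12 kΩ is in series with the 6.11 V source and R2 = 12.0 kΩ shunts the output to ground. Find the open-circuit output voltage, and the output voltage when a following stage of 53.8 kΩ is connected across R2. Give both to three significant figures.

Open-circuit: V = 6.11 × 12.0/(7.12 + 12.0) = 3.83 V.
With the load, R2 becomes R2‖R_L = 9.812 kΩ, so V = 6.11 × 9.812/16.93 = 3.54 V.

Unloaded: 3.83 V; loaded: 3.54 V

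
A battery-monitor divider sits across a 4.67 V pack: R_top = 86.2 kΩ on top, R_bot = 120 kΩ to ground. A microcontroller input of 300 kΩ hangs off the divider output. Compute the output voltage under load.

V_out ≈ 2.33 V

The load sits in parallel with R_bot: R_bot‖R_L = (120 × 300) / (120 + 300) = 85.71 kΩ.
V_out = 4.67 × 85.71 / (86.2 + 85.71) = 4.67 × 85.71/171.9 = 2.33 V.
(Unloaded it would have been 2.72 V.)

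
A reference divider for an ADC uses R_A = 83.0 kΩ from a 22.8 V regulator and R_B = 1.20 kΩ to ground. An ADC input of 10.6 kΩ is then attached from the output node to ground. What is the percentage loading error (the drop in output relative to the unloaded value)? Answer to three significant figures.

Unloaded V = 22.8 × 1.20/84.20 = 0.32494 V.
Loaded: R_B‖R_L = 1.078 kΩ, giving V = 22.8 × 1.078/84.08 = 0.29232 V.
Drop = (0.32494 − 0.29232) / 0.32494 = 10.0 %.

10.0 %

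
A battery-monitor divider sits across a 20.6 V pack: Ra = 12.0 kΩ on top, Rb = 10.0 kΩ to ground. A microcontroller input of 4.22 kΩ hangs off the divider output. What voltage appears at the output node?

V_out ≈ 4.08 V

The load sits in parallel with Rb: Rb‖R_L = (10.0 × 4.22) / (10.0 + 4.22) = 2.968 kΩ.
V_out = 20.6 × 2.968 / (12.0 + 2.968) = 20.6 × 2.968/14.97 = 4.08 V.
(Unloaded it would have been 9.36 V.)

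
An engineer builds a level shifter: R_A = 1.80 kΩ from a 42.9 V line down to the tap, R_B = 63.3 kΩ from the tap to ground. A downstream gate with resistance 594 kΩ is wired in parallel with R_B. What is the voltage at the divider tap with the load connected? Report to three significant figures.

The load sits in parallel with R_B: R_B‖R_L = (63.3 × 594) / (63.3 + 594) = 57.20 kΩ.
V_out = 42.9 × 57.20 / (1.80 + 57.20) = 42.9 × 57.20/59.00 = 41.6 V.

V_out ≈ 41.6 V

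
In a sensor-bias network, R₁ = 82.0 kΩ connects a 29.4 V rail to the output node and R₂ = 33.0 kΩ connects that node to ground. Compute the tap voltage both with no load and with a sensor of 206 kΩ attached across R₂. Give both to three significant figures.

Open-circuit: V = 29.4 × 33.0/(82.0 + 33.0) = 8.44 V.
With the load, R₂ becomes R₂‖R_L = 28.44 kΩ, so V = 29.4 × 28.44/110.4 = 7.57 V.

Unloaded: 8.44 V; loaded: 7.57 V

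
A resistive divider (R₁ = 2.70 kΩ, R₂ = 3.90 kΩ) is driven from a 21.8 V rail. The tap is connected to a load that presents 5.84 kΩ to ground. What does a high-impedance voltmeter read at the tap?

V_out ≈ 10.1 V

The load sits in parallel with R₂: R₂‖R_L = (3.90 × 5.84) / (3.90 + 5.84) = 2.338 kΩ.
V_out = 21.8 × 2.338 / (2.70 + 2.338) = 21.8 × 2.338/5.038 = 10.1 V.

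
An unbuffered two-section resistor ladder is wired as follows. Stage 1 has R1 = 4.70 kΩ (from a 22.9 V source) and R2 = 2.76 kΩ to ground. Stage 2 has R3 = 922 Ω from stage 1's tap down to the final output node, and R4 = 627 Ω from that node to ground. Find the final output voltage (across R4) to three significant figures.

V_out ≈ 1.62 V

Stage 2 presents R3+R4 = 1549 Ω as a load on stage 1's tap.
Stage 1's lower leg becomes R2‖(R3+R4) = 992.2 Ω, so V_mid = 22.9 × 992.2/5692 = 3.992 V.
Stage 2 is itself unloaded: V_out = V_mid × R4/(R3+R4) = 3.992 × 627/1549 = 1.62 V.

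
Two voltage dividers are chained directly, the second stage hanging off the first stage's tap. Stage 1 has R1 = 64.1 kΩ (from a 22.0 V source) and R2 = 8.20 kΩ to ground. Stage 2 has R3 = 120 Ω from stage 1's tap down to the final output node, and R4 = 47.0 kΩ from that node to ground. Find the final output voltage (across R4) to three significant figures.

Stage 2 presents R3+R4 = 47120 Ω as a load on stage 1's tap.
Stage 1's lower leg becomes R2‖(R3+R4) = 6985 Ω, so V_mid = 22.0 × 6985/71080 = 2.162 V.
Stage 2 is itself unloaded: V_out = V_mid × R4/(R3+R4) = 2.162 × 47000/47120 = 2.16 V.

V_out ≈ 2.16 V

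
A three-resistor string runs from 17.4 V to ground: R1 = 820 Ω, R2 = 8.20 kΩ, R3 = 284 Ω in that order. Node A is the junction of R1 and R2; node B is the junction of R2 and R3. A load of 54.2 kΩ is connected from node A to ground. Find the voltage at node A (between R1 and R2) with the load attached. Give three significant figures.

Below node A the series string R2+R3 = 8484 Ω sits in parallel with the 54200 Ω load: 7336 Ω.
V_A = 17.4 × 7336/(820 + 7336) = 15.7 V.

V ≈ 15.7 V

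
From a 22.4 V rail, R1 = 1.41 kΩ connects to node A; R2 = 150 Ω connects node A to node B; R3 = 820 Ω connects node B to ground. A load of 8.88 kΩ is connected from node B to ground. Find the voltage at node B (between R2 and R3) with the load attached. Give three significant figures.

V ≈ 7.28 V

At node B, R3 is in parallel with the load: R3‖R_L = 750.7 Ω.
Below node A the resistance is R2 + (R3‖R_L) = 900.7 Ω, so V_A = 22.4 × 900.7/2311 = 8.731 V.
Then V_B = V_A × (R3‖R_L)/(R2 + R3‖R_L) = 8.731 × 750.7/900.7 = 7.28 V.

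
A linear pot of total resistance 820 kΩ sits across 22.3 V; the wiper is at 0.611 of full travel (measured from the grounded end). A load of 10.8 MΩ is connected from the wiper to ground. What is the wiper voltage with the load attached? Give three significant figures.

The wiper splits the pot into (1−α)R = 319.0 kΩ above and αR = 501.0 kΩ below.
Lower section ‖ load = 478.8 kΩ.
V_wiper = 22.3 × 478.8/(319.0 + 478.8) = 13.4 V.

V ≈ 13.4 V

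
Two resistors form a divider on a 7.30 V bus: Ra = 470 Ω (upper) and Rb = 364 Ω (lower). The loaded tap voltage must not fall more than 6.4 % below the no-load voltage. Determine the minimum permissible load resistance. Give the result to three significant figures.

R_L(min) ≈ 3.00 kΩ

Output resistance R_th = Ra‖Rb = (470 × 364)/834.0 = 205.1 Ω.
The fractional drop is R_th/(R_th + R_L); requiring this ≤ 0.0640 gives R_L ≥ R_th(1/0.0640 − 1) = 205.1 × 14.62 = 3.00 kΩ.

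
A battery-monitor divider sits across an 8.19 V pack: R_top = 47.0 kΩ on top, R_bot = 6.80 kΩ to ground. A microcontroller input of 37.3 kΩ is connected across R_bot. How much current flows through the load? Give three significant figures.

I_L ≈ 0.0239 mA

R_bot‖R_L = 5.751 kΩ; V_out = 8.19 × 5.751/52.75 = 0.8930 V.
I_L = V_out / R_L = 0.8930 / 37.3 kΩ = 0.0239 mA.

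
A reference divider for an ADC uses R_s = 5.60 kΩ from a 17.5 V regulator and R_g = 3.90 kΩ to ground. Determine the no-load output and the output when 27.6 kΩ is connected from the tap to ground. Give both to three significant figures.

Unloaded: 7.18 V; loaded: 6.63 V

Open-circuit: V = 17.5 × 3.90/(5.60 + 3.90) = 7.18 V.
With the load, R_g becomes R_g‖R_L = 3.417 kΩ, so V = 17.5 × 3.417/9.017 = 6.63 V.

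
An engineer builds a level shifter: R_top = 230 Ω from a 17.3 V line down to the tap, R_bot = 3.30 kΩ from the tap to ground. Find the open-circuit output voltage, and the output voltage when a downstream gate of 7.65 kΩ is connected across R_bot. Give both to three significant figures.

Open-circuit: V = 17.3 × 3300/(230 + 3300) = 16.2 V.
With the load, R_bot becomes R_bot‖R_L = 2305 Ω, so V = 17.3 × 2305/2535 = 15.7 V.

Unloaded: 16.2 V; loaded: 15.7 V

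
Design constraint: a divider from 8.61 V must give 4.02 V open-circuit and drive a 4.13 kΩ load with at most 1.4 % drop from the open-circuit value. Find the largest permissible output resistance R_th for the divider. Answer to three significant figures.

Loading drop = R_th/(R_th + R_L) ≤ 0.0140, so R_th ≤ R_L · ε/(1−ε) = 4.13 kΩ × 0.0140/0.9860 = 58.6 Ω.
(Any R1, R2 with R2/(R1+R2) = 0.467 and R1‖R2 ≤ 58.6 Ω will meet the spec.)

R_th ≤ 58.6 Ω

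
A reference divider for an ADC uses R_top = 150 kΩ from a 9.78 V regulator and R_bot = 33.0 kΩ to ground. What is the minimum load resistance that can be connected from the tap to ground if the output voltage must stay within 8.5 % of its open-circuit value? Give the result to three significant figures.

Output resistance R_th = R_top‖R_bot = (150 × 33.0)/183.0 = 27.05 kΩ.
The fractional drop is R_th/(R_th + R_L); requiring this ≤ 0.0850 gives R_L ≥ R_th(1/0.0850 − 1) = 27.05 × 10.76 = 291 kΩ.

R_L(min) ≈ 291 kΩ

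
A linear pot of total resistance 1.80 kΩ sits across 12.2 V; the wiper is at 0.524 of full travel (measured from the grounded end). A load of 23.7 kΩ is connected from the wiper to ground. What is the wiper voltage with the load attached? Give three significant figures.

The wiper splits the pot into (1−α)R = 856.8 Ω above and αR = 943.2 Ω below.
Lower section ‖ load = 907.1 Ω.
V_wiper = 12.2 × 907.1/(856.8 + 907.1) = 6.27 V.

V ≈ 6.27 V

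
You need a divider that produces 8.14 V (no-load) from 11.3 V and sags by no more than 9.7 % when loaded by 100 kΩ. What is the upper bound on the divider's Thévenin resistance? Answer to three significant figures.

R_th ≤ 10.7 kΩ

Loading drop = R_th/(R_th + R_L) ≤ 0.0970, so R_th ≤ R_L · ε/(1−ε) = 100 kΩ × 0.0970/0.9030 = 10.7 kΩ.
(Any R1, R2 with R2/(R1+R2) = 0.720 and R1‖R2 ≤ 10.7 kΩ will meet the spec.)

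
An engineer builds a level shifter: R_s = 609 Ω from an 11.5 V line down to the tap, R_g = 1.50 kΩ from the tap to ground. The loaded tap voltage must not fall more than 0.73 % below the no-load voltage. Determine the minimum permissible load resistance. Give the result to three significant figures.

Output resistance R_th = R_s‖R_g = (609 × 1500)/2109 = 433.1 Ω.
The fractional drop is R_th/(R_th + R_L); requiring this ≤ 0.00730 gives R_L ≥ R_th(1/0.00730 − 1) = 433.1 × 136.0 = 58.9 kΩ.

R_L(min) ≈ 58.9 kΩ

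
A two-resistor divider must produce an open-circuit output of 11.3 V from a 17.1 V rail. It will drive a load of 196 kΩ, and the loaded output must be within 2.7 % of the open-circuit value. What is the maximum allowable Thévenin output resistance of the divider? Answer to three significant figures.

R_th ≤ 5.44 kΩ

Loading drop = R_th/(R_th + R_L) ≤ 0.0270, so R_th ≤ R_L · ε/(1−ε) = 196 kΩ × 0.0270/0.9730 = 5.44 kΩ.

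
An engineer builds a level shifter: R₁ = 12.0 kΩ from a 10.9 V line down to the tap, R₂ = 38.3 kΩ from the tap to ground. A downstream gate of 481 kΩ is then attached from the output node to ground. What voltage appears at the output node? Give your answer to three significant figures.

The load sits in parallel with R₂: R₂‖R_L = (38.3 × 481) / (38.3 + 481) = 35.48 kΩ.
V_out = 10.9 × 35.48 / (12.0 + 35.48) = 10.9 × 35.48/47.48 = 8.14 V.
(Unloaded it would have been 8.30 V.)

V_out ≈ 8.14 V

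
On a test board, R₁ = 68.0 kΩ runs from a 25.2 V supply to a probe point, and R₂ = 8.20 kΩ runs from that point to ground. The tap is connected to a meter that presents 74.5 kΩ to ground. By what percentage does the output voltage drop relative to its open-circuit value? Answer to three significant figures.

The divider's output (Thévenin) resistance is R₁‖R₂ = 7.318 kΩ.
Fractional drop under load = R_th/(R_th + R_L) = 7.318 / (7.318 + 74.5) = 0.08944.
So the output falls by 8.94 %.

8.94 %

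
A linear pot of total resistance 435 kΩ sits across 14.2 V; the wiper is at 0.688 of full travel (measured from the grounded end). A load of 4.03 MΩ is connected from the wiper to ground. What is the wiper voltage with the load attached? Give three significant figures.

The wiper splits the pot into (1−α)R = 135.7 kΩ above and αR = 299.3 kΩ below.
Lower section ‖ load = 278.6 kΩ.
V_wiper = 14.2 × 278.6/(135.7 + 278.6) = 9.55 V.

V ≈ 9.55 V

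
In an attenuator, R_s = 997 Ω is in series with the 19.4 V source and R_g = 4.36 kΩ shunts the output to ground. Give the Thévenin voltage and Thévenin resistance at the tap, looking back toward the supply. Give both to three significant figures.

V_th is the open-circuit tap voltage: 19.4 × 4360/(997 + 4360) = 15.8 V.
With the supply zeroed, R_s and R_g appear in parallel from the tap: R_th = R_s‖R_g = (997 × 4360)/5357 = 811 Ω.

V_th = 15.8 V, R_th = 811 Ω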